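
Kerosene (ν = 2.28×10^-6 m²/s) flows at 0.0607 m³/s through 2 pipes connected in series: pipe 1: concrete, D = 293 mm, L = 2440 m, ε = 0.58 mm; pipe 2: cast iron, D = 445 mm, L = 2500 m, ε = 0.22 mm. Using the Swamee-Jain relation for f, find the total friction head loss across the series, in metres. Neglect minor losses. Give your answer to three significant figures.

Pipe 1: V = 0.9003 m/s, Re = 1.16×10^5, ε/D = 0.00198, f = 0.02506, h_1 = f(L/D)V²/2g = 8.620 m
Pipe 2: V = 0.3903 m/s, Re = 7.62×10^4, ε/D = 4.94×10^-4, f = 0.02116, h_2 = f(L/D)V²/2g = 0.9230 m
Series → Q common, losses add: H = Σh = 9.543 m

H ≈ 9.54 m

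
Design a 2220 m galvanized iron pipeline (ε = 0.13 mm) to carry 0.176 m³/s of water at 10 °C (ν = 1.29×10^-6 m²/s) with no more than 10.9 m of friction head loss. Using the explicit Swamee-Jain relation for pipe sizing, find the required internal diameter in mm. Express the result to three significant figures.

Swamee-Jain (Type III): D = 0.66·[ε^1.25·(LQ²/(gh_f))^4.75 + ν·Q^9.4·(L/(gh_f))^5.2]^0.04
LQ²/(gh_f) = 0.6431; L/(gh_f) = 20.76
Term 1 = ε^1.25·(…)^4.75 = 1.71×10^-6; Term 2 = ν·Q^9.4·(…)^5.2 = 7.38×10^-7
D = 0.66·(1.71×10^-6 + 7.38×10^-7)^0.04 = 0.3936 m = 394 mm
Check: V = 1.45 m/s, Re = 4.41×10^5, f = 0.01675, h_f = 10.1 m ≈ 10.9 m ✓

D ≈ 394 mm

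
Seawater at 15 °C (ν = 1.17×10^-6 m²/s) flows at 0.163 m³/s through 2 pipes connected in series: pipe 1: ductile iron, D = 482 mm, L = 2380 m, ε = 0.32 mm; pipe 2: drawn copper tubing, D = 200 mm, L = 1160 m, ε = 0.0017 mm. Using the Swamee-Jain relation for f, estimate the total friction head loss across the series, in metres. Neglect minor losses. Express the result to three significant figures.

Pipe 1: V = 0.8933 m/s, Re = 3.68×10^5, ε/D = 6.64×10^-4, f = 0.01900, h_1 = f(L/D)V²/2g = 3.815 m
Pipe 2: V = 5.188 m/s, Re = 8.87×10^5, ε/D = 8.50×10^-6, f = 0.01204, h_2 = f(L/D)V²/2g = 95.82 m
Series → Q common, losses add: H = Σh = 99.63 m

H ≈ 99.6 m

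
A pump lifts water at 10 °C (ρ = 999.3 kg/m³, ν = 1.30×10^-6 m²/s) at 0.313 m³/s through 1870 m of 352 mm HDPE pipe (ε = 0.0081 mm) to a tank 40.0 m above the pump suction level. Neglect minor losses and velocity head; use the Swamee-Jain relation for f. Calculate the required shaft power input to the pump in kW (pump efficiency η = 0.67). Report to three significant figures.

V = 4Q/(πD²) = 3.216 m/s; Re = 8.71×10^5; ε/D = 2.30×10^-5; f = 0.01238
h_f = f(L/D)V²/2g = 34.68 m
Total head H = z + h_f = 40.0 + 34.68 = 74.68 m
P_hyd = ρgQH = 999.3·9.81·0.313·74.68 = 229.2 kW
P_shaft = P_hyd/η = 229.2/0.67 = 342.0 kW

P_shaft ≈ 342 kW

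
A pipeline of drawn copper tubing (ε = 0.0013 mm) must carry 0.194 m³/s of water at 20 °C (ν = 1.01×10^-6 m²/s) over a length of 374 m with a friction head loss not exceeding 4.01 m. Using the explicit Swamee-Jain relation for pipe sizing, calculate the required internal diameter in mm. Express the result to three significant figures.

Swamee-Jain (Type III): D = 0.66·[ε^1.25·(LQ²/(gh_f))^4.75 + ν·Q^9.4·(L/(gh_f))^5.2]^0.04
LQ²/(gh_f) = 0.3578; L/(gh_f) = 9.507
Term 1 = ε^1.25·(…)^4.75 = 3.33×10^-10; Term 2 = ν·Q^9.4·(…)^5.2 = 2.49×10^-8
D = 0.66·(3.33×10^-10 + 2.49×10^-8)^0.04 = 0.3278 m = 328 mm
Check: V = 2.30 m/s, Re = 7.46×10^5, f = 0.01228, h_f = 3.78 m ≈ 4.01 m ✓

D ≈ 328 mm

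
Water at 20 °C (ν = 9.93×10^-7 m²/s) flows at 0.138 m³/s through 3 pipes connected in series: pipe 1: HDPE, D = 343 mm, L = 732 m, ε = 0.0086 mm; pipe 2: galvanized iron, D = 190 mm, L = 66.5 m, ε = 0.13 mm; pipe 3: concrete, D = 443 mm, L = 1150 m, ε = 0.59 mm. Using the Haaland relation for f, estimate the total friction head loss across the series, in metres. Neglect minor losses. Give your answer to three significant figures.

H ≈ 13.3 m

Pipe 1: V = 1.493 m/s, Re = 5.16×10^5, ε/D = 2.51×10^-5, f = 0.01330, h_1 = f(L/D)V²/2g = 3.226 m
Pipe 2: V = 4.867 m/s, Re = 9.31×10^5, ε/D = 6.84×10^-4, f = 0.01835, h_2 = f(L/D)V²/2g = 7.755 m
Pipe 3: V = 0.8953 m/s, Re = 3.99×10^5, ε/D = 0.00133, f = 0.02165, h_3 = f(L/D)V²/2g = 2.297 m
Series → Q common, losses add: H = Σh = 13.28 m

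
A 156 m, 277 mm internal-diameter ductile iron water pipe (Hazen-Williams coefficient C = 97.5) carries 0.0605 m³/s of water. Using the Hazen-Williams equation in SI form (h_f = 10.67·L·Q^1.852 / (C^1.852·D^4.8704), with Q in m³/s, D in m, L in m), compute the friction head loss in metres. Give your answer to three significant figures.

h_f ≈ 0.993 m

h_f = 10.67·156·0.0605^1.852 / (97.5^1.852·0.277^4.8704) = 0.9927 m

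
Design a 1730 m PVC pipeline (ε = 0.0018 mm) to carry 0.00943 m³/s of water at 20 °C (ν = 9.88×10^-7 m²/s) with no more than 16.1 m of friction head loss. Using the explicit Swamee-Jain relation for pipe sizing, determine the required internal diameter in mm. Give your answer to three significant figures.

Swamee-Jain (Type III): D = 0.66·[ε^1.25·(LQ²/(gh_f))^4.75 + ν·Q^9.4·(L/(gh_f))^5.2]^0.04
LQ²/(gh_f) = 9.740×10^-4; L/(gh_f) = 10.95
Term 1 = ε^1.25·(…)^4.75 = 3.27×10^-22; Term 2 = ν·Q^9.4·(…)^5.2 = 2.30×10^-20
D = 0.66·(3.27×10^-22 + 2.30×10^-20)^0.04 = 0.1082 m = 108 mm
Check: V = 1.03 m/s, Re = 1.12×10^5, f = 0.01755, h_f = 15.0 m ≈ 16.1 m ✓

D ≈ 108 mm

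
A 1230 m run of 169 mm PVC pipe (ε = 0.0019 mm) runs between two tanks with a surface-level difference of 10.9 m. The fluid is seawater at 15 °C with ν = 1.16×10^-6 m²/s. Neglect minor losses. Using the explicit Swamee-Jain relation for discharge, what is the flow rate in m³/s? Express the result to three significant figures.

Swamee-Jain (Type II): Q = -0.965·√(gD⁵h_f/L)·ln[ε/(3.7D) + √(3.17ν²L/(gD³h_f))]
√(gD⁵h_f/L) = √(9.81·0.169⁵·10.9/1230) = 0.003462
ε/(3.7D) = 3.04×10^-6; √(3.17ν²L/(gD³h_f)) = 1.01×10^-4
Q = -0.965·0.003462·ln(1.039×10^-4) = 0.03064 m³/s
Check: V = 1.37 m/s, Re = 1.99×10^5, f = 0.01565, h_f = 10.8 m ≈ 10.9 m ✓

Q ≈ 0.0306 m³/s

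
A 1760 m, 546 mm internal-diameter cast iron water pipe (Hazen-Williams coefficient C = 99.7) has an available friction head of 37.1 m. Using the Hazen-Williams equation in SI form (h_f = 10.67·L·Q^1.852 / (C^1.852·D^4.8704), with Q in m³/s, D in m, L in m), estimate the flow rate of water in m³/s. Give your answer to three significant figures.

Rearranging: Q = [h_f·C^1.852·D^4.8704 / (10.67·L)]^(1/1.852)
Q = [37.1·99.7^1.852·0.546^4.8704 / (10.67·1760)]^0.540 = 0.7036 m³/s

Q ≈ 0.704 m³/s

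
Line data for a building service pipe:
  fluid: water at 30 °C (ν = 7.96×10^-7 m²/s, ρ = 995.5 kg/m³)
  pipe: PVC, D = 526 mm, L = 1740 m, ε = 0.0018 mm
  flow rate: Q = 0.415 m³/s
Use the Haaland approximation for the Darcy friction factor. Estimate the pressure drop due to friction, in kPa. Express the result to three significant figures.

V = 4Q/(πD²) = 4·0.415/(π·0.526²) = 1.910 m/s
Re = VD/ν = 1.910·0.526/7.96×10^-7 = 1.26×10^6 → turbulent
ε/D = 0.0018/526 = 3.42×10^-6
Haaland: f = 0.01121
h_f = f(L/D)V²/(2g) = 0.01121·(1740/0.526)·1.910²/(2·9.81) = 6.895 m
Δp = ρg·h_f = 995.5·9.81·6.895 = 67.34 kPa

Δp ≈ 67.3 kPa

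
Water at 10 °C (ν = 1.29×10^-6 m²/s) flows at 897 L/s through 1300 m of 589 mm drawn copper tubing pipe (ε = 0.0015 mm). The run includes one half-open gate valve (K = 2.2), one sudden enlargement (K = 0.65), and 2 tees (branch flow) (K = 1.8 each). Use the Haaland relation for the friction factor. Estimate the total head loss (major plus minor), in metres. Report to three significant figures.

H_L ≈ 16.8 m

V = 4Q/(πD²) = 3.292 m/s; V²/2g = 0.5524 m
Re = 1.50×10^6, ε/D = 2.55×10^-6 → f = 0.01089 (Haaland)
Major: h_f = f(L/D)·V²/2g = 0.01089·2207·0.5524 = 13.27 m
Minor: ΣK = 6.45; h_m = ΣK·V²/2g = 3.563 m
Total H_L = 13.27 + 3.563 = 16.84 m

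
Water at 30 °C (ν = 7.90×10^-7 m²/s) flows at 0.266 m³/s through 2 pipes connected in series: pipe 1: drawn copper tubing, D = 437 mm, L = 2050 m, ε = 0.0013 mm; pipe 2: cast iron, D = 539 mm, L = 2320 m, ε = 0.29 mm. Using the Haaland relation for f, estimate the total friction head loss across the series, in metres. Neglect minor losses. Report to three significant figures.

Pipe 1: V = 1.773 m/s, Re = 9.81×10^5, ε/D = 2.97×10^-6, f = 0.01167, h_1 = f(L/D)V²/2g = 8.777 m
Pipe 2: V = 1.166 m/s, Re = 7.95×10^5, ε/D = 5.38×10^-4, f = 0.01753, h_2 = f(L/D)V²/2g = 5.227 m
Series → Q common, losses add: H = Σh = 14.00 m

H ≈ 14.0 m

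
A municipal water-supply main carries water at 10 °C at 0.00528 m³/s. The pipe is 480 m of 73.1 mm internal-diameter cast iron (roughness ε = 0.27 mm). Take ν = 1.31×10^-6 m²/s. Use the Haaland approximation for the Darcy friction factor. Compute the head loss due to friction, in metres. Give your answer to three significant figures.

V = 4Q/(πD²) = 4·0.00528/(π·0.0731²) = 1.258 m/s
Re = VD/ν = 1.258·0.0731/1.31×10^-6 = 7.02×10^4 → turbulent
ε/D = 0.27/73.1 = 0.00369
Haaland: f = 0.02926
h_f = f(L/D)V²/(2g) = 0.02926·(480/0.0731)·1.258²/(2·9.81) = 15.50 m

h_f ≈ 15.5 m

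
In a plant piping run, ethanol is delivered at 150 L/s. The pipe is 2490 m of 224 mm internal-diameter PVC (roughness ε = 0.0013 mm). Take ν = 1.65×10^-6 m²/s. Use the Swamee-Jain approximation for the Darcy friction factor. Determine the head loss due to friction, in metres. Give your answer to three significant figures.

V = 4Q/(πD²) = 4·0.150/(π·0.224²) = 3.806 m/s
Re = VD/ν = 3.806·0.224/1.65×10^-6 = 5.17×10^5 → turbulent
ε/D = 0.0013/224 = 5.80×10^-6
Swamee-Jain: f = 0.01311
h_f = f(L/D)V²/(2g) = 0.01311·(2490/0.224)·3.806²/(2·9.81) = 107.6 m

h_f ≈ 108 m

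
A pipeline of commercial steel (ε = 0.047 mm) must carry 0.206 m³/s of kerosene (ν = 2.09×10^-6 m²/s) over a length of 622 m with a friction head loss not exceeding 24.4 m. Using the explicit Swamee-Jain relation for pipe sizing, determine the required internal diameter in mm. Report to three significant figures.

D ≈ 271 mm

Swamee-Jain (Type III): D = 0.66·[ε^1.25·(LQ²/(gh_f))^4.75 + ν·Q^9.4·(L/(gh_f))^5.2]^0.04
LQ²/(gh_f) = 0.1103; L/(gh_f) = 2.599
Term 1 = ε^1.25·(…)^4.75 = 1.10×10^-10; Term 2 = ν·Q^9.4·(…)^5.2 = 1.06×10^-10
D = 0.66·(1.10×10^-10 + 1.06×10^-10)^0.04 = 0.2710 m = 271 mm
Check: V = 3.57 m/s, Re = 4.63×10^5, f = 0.01537, h_f = 22.9 m ≈ 24.4 m ✓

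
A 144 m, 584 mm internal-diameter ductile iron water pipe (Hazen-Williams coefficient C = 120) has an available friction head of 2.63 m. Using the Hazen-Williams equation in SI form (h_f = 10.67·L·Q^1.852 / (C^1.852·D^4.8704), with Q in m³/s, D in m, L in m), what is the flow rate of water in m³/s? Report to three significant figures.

Q ≈ 0.936 m³/s

Rearranging: Q = [h_f·C^1.852·D^4.8704 / (10.67·L)]^(1/1.852)
Q = [2.63·120^1.852·0.584^4.8704 / (10.67·144)]^0.540 = 0.9355 m³/s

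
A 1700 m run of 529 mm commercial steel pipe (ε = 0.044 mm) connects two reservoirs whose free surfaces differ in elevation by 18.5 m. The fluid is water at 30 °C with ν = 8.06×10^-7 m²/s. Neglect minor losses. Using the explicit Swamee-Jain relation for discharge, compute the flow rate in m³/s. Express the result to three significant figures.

Swamee-Jain (Type II): Q = -0.965·√(gD⁵h_f/L)·ln[ε/(3.7D) + √(3.17ν²L/(gD³h_f))]
√(gD⁵h_f/L) = √(9.81·0.529⁵·18.5/1700) = 0.06650
ε/(3.7D) = 2.25×10^-5; √(3.17ν²L/(gD³h_f)) = 1.14×10^-5
Q = -0.965·0.06650·ln(3.390×10^-5) = 0.6605 m³/s
Check: V = 3.01 m/s, Re = 1.97×10^6, f = 0.01258, h_f = 18.6 m ≈ 18.5 m ✓

Q ≈ 0.660 m³/s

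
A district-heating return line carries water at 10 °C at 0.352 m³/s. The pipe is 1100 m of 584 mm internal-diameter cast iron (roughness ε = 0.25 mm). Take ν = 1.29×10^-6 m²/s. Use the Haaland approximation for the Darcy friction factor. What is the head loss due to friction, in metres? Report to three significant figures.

V = 4Q/(πD²) = 4·0.352/(π·0.584²) = 1.314 m/s
Re = VD/ν = 1.314·0.584/1.29×10^-6 = 5.95×10^5 → turbulent
ε/D = 0.25/584 = 4.28×10^-4
Haaland: f = 0.01696
h_f = f(L/D)V²/(2g) = 0.01696·(1100/0.584)·1.314²/(2·9.81) = 2.812 m

h_f ≈ 2.81 m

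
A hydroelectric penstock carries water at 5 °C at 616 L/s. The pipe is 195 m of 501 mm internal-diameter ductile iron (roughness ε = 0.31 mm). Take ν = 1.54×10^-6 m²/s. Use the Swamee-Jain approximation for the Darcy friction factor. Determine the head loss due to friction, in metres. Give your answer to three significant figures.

V = 4Q/(πD²) = 4·0.616/(π·0.501²) = 3.125 m/s
Re = VD/ν = 3.125·0.501/1.54×10^-6 = 1.02×10^6 → turbulent
ε/D = 0.31/501 = 6.19×10^-4
Swamee-Jain: f = 0.01805
h_f = f(L/D)V²/(2g) = 0.01805·(195/0.501)·3.125²/(2·9.81) = 3.496 m

h_f ≈ 3.50 m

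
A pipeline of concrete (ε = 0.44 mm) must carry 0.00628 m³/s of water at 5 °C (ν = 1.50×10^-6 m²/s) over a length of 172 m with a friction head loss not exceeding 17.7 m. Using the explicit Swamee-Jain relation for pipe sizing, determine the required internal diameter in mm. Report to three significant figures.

D ≈ 65.3 mm

Swamee-Jain (Type III): D = 0.66·[ε^1.25·(LQ²/(gh_f))^4.75 + ν·Q^9.4·(L/(gh_f))^5.2]^0.04
LQ²/(gh_f) = 3.907×10^-5; L/(gh_f) = 0.9906
Term 1 = ε^1.25·(…)^4.75 = 7.33×10^-26; Term 2 = ν·Q^9.4·(…)^5.2 = 2.85×10^-27
D = 0.66·(7.33×10^-26 + 2.85×10^-27)^0.04 = 0.06529 m = 65.3 mm
Check: V = 1.88 m/s, Re = 8.16×10^4, f = 0.03454, h_f = 16.3 m ≈ 17.7 m ✓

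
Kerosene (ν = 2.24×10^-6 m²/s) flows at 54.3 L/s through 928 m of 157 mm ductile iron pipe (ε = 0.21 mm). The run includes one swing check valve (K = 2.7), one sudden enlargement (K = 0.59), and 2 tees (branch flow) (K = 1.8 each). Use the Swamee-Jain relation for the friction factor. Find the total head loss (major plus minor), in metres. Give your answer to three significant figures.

H_L ≈ 56.0 m

V = 4Q/(πD²) = 2.805 m/s; V²/2g = 0.4010 m
Re = 1.97×10^5, ε/D = 0.00134 → f = 0.02245 (Swamee-Jain)
Major: h_f = f(L/D)·V²/2g = 0.02245·5911·0.4010 = 53.21 m
Minor: ΣK = 6.89; h_m = ΣK·V²/2g = 2.763 m
Total H_L = 53.21 + 2.763 = 55.97 m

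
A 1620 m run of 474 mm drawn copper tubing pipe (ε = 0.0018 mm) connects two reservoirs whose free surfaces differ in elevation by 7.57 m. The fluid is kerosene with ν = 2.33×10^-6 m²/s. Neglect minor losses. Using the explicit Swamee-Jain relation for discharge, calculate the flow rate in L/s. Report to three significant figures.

Q ≈ 310 L/s

Swamee-Jain (Type II): Q = -0.965·√(gD⁵h_f/L)·ln[ε/(3.7D) + √(3.17ν²L/(gD³h_f))]
√(gD⁵h_f/L) = √(9.81·0.474⁵·7.57/1620) = 0.03312
ε/(3.7D) = 1.03×10^-6; √(3.17ν²L/(gD³h_f)) = 5.94×10^-5
Q = -0.965·0.03312·ln(6.040×10^-5) = 0.3105 m³/s
Check: V = 1.76 m/s, Re = 3.58×10^5, f = 0.01396, h_f = 7.53 m ≈ 7.57 m ✓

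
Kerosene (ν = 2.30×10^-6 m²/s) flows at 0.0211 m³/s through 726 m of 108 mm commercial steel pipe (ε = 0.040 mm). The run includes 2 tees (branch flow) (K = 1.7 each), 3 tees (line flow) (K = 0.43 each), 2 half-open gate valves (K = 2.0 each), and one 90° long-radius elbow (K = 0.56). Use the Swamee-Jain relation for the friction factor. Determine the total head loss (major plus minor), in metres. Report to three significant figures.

H_L ≈ 38.2 m

V = 4Q/(πD²) = 2.303 m/s; V²/2g = 0.2704 m
Re = 1.08×10^5, ε/D = 3.70×10^-4 → f = 0.01962 (Swamee-Jain)
Major: h_f = f(L/D)·V²/2g = 0.01962·6722·0.2704 = 35.66 m
Minor: ΣK = 9.25; h_m = ΣK·V²/2g = 2.501 m
Total H_L = 35.66 + 2.501 = 38.16 m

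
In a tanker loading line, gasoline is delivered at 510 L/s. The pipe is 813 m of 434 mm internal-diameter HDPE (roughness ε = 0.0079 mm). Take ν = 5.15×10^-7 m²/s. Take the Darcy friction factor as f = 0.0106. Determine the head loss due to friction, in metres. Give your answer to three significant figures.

V = 4Q/(πD²) = 4·0.510/(π·0.434²) = 3.447 m/s
h_f = f(L/D)V²/(2g) = 0.01060·(813/0.434)·3.447²/(2·9.81) = 12.03 m

h_f ≈ 12.0 m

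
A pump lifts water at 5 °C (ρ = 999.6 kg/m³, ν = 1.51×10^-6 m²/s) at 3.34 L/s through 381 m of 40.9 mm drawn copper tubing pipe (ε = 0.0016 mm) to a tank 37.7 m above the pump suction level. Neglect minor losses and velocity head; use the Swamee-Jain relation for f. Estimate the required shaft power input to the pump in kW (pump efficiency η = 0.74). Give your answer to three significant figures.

P_shaft ≈ 4.32 kW

V = 4Q/(πD²) = 2.542 m/s; Re = 6.89×10^4; ε/D = 3.91×10^-5; f = 0.01953
h_f = f(L/D)V²/2g = 59.94 m
Total head H = z + h_f = 37.7 + 59.94 = 97.64 m
P_hyd = ρgQH = 999.6·9.81·0.00334·97.64 = 3.198 kW
P_shaft = P_hyd/η = 3.198/0.74 = 4.321 kW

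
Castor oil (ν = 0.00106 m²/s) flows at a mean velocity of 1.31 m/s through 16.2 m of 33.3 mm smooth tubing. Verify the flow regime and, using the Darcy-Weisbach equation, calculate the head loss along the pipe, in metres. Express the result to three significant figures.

h_f ≈ 66.2 m

Re = VD/ν = 1.31·0.03330/0.00106 = 41.2 → laminar (Re < 2300)
f = 64/Re = 1.555
h_f = f(L/D)V²/(2g) = 1.555·(16.2/0.03330)·1.31²/(2·9.81) = 66.17 m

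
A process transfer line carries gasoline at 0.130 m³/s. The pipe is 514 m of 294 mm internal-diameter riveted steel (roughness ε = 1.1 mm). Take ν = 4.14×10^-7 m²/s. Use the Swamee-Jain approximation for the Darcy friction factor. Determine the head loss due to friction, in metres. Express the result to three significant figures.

h_f ≈ 9.15 m

V = 4Q/(πD²) = 4·0.130/(π·0.294²) = 1.915 m/s
Re = VD/ν = 1.915·0.294/4.14×10^-7 = 1.36×10^6 → turbulent
ε/D = 1.1/294 = 0.00374
Swamee-Jain: f = 0.02801
h_f = f(L/D)V²/(2g) = 0.02801·(514/0.294)·1.915²/(2·9.81) = 9.151 m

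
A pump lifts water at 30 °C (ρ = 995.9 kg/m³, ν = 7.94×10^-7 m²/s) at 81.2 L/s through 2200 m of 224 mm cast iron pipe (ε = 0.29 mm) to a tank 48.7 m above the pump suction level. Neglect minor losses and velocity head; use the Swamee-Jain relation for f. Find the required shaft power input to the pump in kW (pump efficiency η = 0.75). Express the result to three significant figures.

P_shaft ≈ 99.8 kW

V = 4Q/(πD²) = 2.060 m/s; Re = 5.81×10^5; ε/D = 0.00129; f = 0.02147
h_f = f(L/D)V²/2g = 45.64 m
Total head H = z + h_f = 48.7 + 45.64 = 94.34 m
P_hyd = ρgQH = 995.9·9.81·0.0812·94.34 = 74.84 kW
P_shaft = P_hyd/η = 74.84/0.75 = 99.78 kW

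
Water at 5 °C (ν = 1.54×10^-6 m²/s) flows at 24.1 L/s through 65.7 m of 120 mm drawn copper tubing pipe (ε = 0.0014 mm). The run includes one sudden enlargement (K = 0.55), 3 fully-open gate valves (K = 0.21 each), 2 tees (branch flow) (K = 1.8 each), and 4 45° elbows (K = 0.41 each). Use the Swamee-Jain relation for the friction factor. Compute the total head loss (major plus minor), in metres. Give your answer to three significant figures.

H_L ≈ 3.54 m

V = 4Q/(πD²) = 2.131 m/s; V²/2g = 0.2314 m
Re = 1.66×10^5, ε/D = 1.17×10^-5 → f = 0.01621 (Swamee-Jain)
Major: h_f = f(L/D)·V²/2g = 0.01621·547.5·0.2314 = 2.054 m
Minor: ΣK = 6.42; h_m = ΣK·V²/2g = 1.486 m
Total H_L = 2.054 + 1.486 = 3.539 m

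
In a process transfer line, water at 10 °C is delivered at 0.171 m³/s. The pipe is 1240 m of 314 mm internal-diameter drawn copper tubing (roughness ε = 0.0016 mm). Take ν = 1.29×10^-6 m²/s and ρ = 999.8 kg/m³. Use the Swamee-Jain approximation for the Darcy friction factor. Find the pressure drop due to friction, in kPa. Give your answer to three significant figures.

Δp ≈ 125 kPa

V = 4Q/(πD²) = 4·0.171/(π·0.314²) = 2.208 m/s
Re = VD/ν = 2.208·0.314/1.29×10^-6 = 5.38×10^5 → turbulent
ε/D = 0.0016/314 = 5.10×10^-6
Swamee-Jain: f = 0.01301
h_f = f(L/D)V²/(2g) = 0.01301·(1240/0.314)·2.208²/(2·9.81) = 12.77 m
Δp = ρg·h_f = 999.8·9.81·12.77 = 125.2 kPa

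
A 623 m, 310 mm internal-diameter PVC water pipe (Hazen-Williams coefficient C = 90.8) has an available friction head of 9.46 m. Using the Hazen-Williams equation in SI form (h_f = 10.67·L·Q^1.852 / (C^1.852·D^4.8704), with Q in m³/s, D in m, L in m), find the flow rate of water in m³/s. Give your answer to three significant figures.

Rearranging: Q = [h_f·C^1.852·D^4.8704 / (10.67·L)]^(1/1.852)
Q = [9.46·90.8^1.852·0.310^4.8704 / (10.67·623)]^0.540 = 0.1212 m³/s

Q ≈ 0.121 m³/s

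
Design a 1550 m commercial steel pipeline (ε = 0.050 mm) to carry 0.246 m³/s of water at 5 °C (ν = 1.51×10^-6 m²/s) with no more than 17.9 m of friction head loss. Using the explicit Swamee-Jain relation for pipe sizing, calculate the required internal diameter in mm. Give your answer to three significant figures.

Swamee-Jain (Type III): D = 0.66·[ε^1.25·(LQ²/(gh_f))^4.75 + ν·Q^9.4·(L/(gh_f))^5.2]^0.04
LQ²/(gh_f) = 0.5342; L/(gh_f) = 8.827
Term 1 = ε^1.25·(…)^4.75 = 2.14×10^-7; Term 2 = ν·Q^9.4·(…)^5.2 = 2.35×10^-7
D = 0.66·(2.14×10^-7 + 2.35×10^-7)^0.04 = 0.3678 m = 368 mm
Check: V = 2.31 m/s, Re = 5.64×10^5, f = 0.01469, h_f = 16.9 m ≈ 17.9 m ✓

D ≈ 368 mm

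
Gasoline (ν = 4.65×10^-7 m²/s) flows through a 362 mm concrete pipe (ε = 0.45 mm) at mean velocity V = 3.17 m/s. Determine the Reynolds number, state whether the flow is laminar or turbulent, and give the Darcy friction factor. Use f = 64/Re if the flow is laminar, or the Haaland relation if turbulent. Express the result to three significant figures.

Re ≈ 2.47×10^6; turbulent; f ≈ 0.0209

Re = VD/ν = 3.170·0.362/4.65×10^-7 = 2.47×10^6
Re > 4000 → turbulent; ε/D = 0.00124
Haaland: f = 0.02085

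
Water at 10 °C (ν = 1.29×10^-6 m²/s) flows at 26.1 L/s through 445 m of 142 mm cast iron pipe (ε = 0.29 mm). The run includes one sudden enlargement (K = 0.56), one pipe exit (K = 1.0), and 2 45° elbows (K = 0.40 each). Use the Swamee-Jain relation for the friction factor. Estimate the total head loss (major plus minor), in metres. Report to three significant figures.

V = 4Q/(πD²) = 1.648 m/s; V²/2g = 0.1384 m
Re = 1.81×10^5, ε/D = 0.00204 → f = 0.02470 (Swamee-Jain)
Major: h_f = f(L/D)·V²/2g = 0.02470·3134·0.1384 = 10.71 m
Minor: ΣK = 2.36; h_m = ΣK·V²/2g = 0.3267 m
Total H_L = 10.71 + 0.3267 = 11.04 m

H_L ≈ 11.0 m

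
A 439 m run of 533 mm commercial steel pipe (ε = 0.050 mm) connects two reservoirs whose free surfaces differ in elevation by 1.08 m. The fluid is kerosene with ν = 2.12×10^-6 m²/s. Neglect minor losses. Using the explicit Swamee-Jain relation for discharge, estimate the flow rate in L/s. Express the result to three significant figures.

Swamee-Jain (Type II): Q = -0.965·√(gD⁵h_f/L)·ln[ε/(3.7D) + √(3.17ν²L/(gD³h_f))]
√(gD⁵h_f/L) = √(9.81·0.533⁵·1.08/439) = 0.03222
ε/(3.7D) = 2.54×10^-5; √(3.17ν²L/(gD³h_f)) = 6.24×10^-5
Q = -0.965·0.03222·ln(8.779×10^-5) = 0.2904 m³/s
Check: V = 1.30 m/s, Re = 3.27×10^5, f = 0.01519, h_f = 1.08 m ≈ 1.08 m ✓

Q ≈ 290 L/s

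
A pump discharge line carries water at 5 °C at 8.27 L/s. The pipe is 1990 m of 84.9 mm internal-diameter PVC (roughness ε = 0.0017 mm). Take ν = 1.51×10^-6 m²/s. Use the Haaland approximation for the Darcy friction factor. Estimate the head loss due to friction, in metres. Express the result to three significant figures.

V = 4Q/(πD²) = 4·0.00827/(π·0.0849²) = 1.461 m/s
Re = VD/ν = 1.461·0.0849/1.51×10^-6 = 8.21×10^4 → turbulent
ε/D = 0.0017/84.9 = 2.00×10^-5
Haaland: f = 0.01865
h_f = f(L/D)V²/(2g) = 0.01865·(1990/0.0849)·1.461²/(2·9.81) = 47.54 m

h_f ≈ 47.5 m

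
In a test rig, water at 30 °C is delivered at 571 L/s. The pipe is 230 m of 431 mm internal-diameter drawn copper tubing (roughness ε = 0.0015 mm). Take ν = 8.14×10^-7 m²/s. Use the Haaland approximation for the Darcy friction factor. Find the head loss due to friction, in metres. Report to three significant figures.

V = 4Q/(πD²) = 4·0.571/(π·0.431²) = 3.914 m/s
Re = VD/ν = 3.914·0.431/8.14×10^-7 = 2.07×10^6 → turbulent
ε/D = 0.0015/431 = 3.48×10^-6
Haaland: f = 0.01038
h_f = f(L/D)V²/(2g) = 0.01038·(230/0.431)·3.914²/(2·9.81) = 4.326 m

h_f ≈ 4.33 m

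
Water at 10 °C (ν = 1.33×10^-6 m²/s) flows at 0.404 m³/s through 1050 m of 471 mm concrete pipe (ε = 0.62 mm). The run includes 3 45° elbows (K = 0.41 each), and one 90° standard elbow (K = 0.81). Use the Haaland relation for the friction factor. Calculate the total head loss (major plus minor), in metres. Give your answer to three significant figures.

V = 4Q/(πD²) = 2.319 m/s; V²/2g = 0.2740 m
Re = 8.21×10^5, ε/D = 0.00132 → f = 0.02133 (Haaland)
Major: h_f = f(L/D)·V²/2g = 0.02133·2229·0.2740 = 13.03 m
Minor: ΣK = 2.04; h_m = ΣK·V²/2g = 0.5590 m
Total H_L = 13.03 + 0.5590 = 13.59 m

H_L ≈ 13.6 m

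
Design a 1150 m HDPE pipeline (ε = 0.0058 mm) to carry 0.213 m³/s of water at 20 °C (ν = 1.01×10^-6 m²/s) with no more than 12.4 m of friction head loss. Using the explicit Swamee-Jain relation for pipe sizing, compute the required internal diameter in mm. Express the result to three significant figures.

D ≈ 340 mm

Swamee-Jain (Type III): D = 0.66·[ε^1.25·(LQ²/(gh_f))^4.75 + ν·Q^9.4·(L/(gh_f))^5.2]^0.04
LQ²/(gh_f) = 0.4289; L/(gh_f) = 9.454
Term 1 = ε^1.25·(…)^4.75 = 5.11×10^-9; Term 2 = ν·Q^9.4·(…)^5.2 = 5.81×10^-8
D = 0.66·(5.11×10^-9 + 5.81×10^-8)^0.04 = 0.3401 m = 340 mm
Check: V = 2.34 m/s, Re = 7.90×10^5, f = 0.01244, h_f = 11.8 m ≈ 12.4 m ✓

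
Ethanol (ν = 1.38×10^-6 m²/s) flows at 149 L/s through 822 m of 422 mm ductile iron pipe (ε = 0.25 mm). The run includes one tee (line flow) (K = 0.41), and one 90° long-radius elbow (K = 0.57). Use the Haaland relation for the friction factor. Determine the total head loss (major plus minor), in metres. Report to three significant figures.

H_L ≈ 2.14 m

V = 4Q/(πD²) = 1.065 m/s; V²/2g = 0.05784 m
Re = 3.26×10^5, ε/D = 5.92×10^-4 → f = 0.01850 (Haaland)
Major: h_f = f(L/D)·V²/2g = 0.01850·1948·0.05784 = 2.085 m
Minor: ΣK = 0.980; h_m = ΣK·V²/2g = 0.05669 m
Total H_L = 2.085 + 0.05669 = 2.142 m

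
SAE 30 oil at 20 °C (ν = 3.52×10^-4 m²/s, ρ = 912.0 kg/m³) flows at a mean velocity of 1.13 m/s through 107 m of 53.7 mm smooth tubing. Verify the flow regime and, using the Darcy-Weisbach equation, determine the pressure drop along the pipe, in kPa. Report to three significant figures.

Re = VD/ν = 1.13·0.05370/3.52×10^-4 = 172 → laminar (Re < 2300)
f = 64/Re = 0.3713
h_f = f(L/D)V²/(2g) = 0.3713·(107/0.05370)·1.13²/(2·9.81) = 48.14 m
Δp = ρg·h_f = 912.0·9.81·48.14 = 430.7 kPa

Δp ≈ 431 kPa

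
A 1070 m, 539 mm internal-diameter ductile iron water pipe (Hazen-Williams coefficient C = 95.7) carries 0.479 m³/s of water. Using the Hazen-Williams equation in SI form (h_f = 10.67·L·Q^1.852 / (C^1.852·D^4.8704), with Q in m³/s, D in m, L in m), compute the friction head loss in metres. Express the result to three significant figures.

h_f ≈ 12.7 m

h_f = 10.67·1070·0.479^1.852 / (95.7^1.852·0.539^4.8704) = 12.71 m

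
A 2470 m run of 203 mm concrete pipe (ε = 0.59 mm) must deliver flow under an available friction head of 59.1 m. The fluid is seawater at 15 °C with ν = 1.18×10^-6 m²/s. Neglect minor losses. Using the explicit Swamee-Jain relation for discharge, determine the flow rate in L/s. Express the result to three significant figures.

Swamee-Jain (Type II): Q = -0.965·√(gD⁵h_f/L)·ln[ε/(3.7D) + √(3.17ν²L/(gD³h_f))]
√(gD⁵h_f/L) = √(9.81·0.203⁵·59.1/2470) = 0.008995
ε/(3.7D) = 7.86×10^-4; √(3.17ν²L/(gD³h_f)) = 4.74×10^-5
Q = -0.965·0.008995·ln(8.329×10^-4) = 0.06155 m³/s
Check: V = 1.90 m/s, Re = 3.27×10^5, f = 0.02650, h_f = 59.4 m ≈ 59.1 m ✓

Q ≈ 61.5 L/s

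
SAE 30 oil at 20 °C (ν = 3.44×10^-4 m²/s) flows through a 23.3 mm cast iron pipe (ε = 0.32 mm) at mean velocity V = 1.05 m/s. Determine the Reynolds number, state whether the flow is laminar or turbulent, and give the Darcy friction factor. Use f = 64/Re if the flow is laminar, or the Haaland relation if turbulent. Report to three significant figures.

Re = VD/ν = 1.050·0.0233/3.44×10^-4 = 71.1
Re < 2300 → laminar → f = 64/Re = 0.8999

Re ≈ 71.1; laminar; f = 64/Re ≈ 0.900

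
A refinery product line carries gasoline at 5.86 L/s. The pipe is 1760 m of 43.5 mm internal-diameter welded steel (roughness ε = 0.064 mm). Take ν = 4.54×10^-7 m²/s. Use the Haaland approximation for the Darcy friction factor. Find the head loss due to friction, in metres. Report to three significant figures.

V = 4Q/(πD²) = 4·0.00586/(π·0.0435²) = 3.943 m/s
Re = VD/ν = 3.943·0.0435/4.54×10^-7 = 3.78×10^5 → turbulent
ε/D = 0.064/43.5 = 0.00147
Haaland: f = 0.02219
h_f = f(L/D)V²/(2g) = 0.02219·(1760/0.0435)·3.943²/(2·9.81) = 711.3 m

h_f ≈ 711 m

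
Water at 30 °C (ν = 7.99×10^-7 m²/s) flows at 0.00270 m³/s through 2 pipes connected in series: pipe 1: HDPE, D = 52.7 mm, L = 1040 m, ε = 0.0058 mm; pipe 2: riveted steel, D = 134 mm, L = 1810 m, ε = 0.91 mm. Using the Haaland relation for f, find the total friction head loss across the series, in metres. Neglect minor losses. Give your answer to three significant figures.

H ≈ 30.2 m

Pipe 1: V = 1.238 m/s, Re = 8.16×10^4, ε/D = 1.10×10^-4, f = 0.01903, h_1 = f(L/D)V²/2g = 29.33 m
Pipe 2: V = 0.1915 m/s, Re = 3.21×10^4, ε/D = 0.00679, f = 0.03556, h_2 = f(L/D)V²/2g = 0.8975 m
Series → Q common, losses add: H = Σh = 30.23 m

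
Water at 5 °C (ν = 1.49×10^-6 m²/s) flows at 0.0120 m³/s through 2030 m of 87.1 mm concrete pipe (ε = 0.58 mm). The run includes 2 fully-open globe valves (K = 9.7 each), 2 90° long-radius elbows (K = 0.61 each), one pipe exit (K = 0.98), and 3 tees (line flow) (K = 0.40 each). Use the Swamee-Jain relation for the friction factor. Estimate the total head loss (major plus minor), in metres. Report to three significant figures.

H_L ≈ 169 m

V = 4Q/(πD²) = 2.014 m/s; V²/2g = 0.2067 m
Re = 1.18×10^5, ε/D = 0.00666 → f = 0.03408 (Swamee-Jain)
Major: h_f = f(L/D)·V²/2g = 0.03408·23307·0.2067 = 164.2 m
Minor: ΣK = 22.8; h_m = ΣK·V²/2g = 4.714 m
Total H_L = 164.2 + 4.714 = 168.9 m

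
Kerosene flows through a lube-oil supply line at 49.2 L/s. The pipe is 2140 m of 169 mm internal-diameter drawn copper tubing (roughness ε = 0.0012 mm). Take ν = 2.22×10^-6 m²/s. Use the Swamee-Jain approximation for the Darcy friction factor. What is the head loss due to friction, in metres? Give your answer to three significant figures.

h_f ≈ 50.1 m

V = 4Q/(πD²) = 4·0.0492/(π·0.169²) = 2.193 m/s
Re = VD/ν = 2.193·0.169/2.22×10^-6 = 1.67×10^5 → turbulent
ε/D = 0.0012/169 = 7.10×10^-6
Swamee-Jain: f = 0.01615
h_f = f(L/D)V²/(2g) = 0.01615·(2140/0.169)·2.193²/(2·9.81) = 50.15 m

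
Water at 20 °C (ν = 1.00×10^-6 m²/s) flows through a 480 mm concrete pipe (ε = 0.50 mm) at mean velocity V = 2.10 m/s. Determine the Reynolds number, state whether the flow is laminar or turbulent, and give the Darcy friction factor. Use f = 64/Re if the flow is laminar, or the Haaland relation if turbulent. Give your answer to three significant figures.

Re = VD/ν = 2.100·0.480/1.00×10^-6 = 1.01×10^6
Re > 4000 → turbulent; ε/D = 0.00104
Haaland: f = 0.02013

Re ≈ 1.01×10^6; turbulent; f ≈ 0.0201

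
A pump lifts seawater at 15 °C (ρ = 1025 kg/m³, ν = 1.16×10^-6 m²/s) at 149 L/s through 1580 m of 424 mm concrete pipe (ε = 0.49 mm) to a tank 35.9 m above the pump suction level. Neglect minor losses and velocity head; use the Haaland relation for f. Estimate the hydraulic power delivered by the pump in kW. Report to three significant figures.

V = 4Q/(πD²) = 1.055 m/s; Re = 3.86×10^5; ε/D = 0.00116; f = 0.02099
h_f = f(L/D)V²/2g = 4.440 m
Total head H = z + h_f = 35.9 + 4.440 = 40.34 m
P_hyd = ρgQH = 1025·9.81·0.149·40.34 = 60.44 kW

P_hyd ≈ 60.4 kW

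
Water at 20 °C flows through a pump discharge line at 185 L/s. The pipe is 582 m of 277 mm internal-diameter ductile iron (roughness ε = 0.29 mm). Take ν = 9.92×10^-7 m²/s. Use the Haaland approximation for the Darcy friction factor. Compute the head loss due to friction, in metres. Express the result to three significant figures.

h_f ≈ 20.4 m

V = 4Q/(πD²) = 4·0.185/(π·0.277²) = 3.070 m/s
Re = VD/ν = 3.070·0.277/9.92×10^-7 = 8.57×10^5 → turbulent
ε/D = 0.29/277 = 0.00105
Haaland: f = 0.02020
h_f = f(L/D)V²/(2g) = 0.02020·(582/0.277)·3.070²/(2·9.81) = 20.38 m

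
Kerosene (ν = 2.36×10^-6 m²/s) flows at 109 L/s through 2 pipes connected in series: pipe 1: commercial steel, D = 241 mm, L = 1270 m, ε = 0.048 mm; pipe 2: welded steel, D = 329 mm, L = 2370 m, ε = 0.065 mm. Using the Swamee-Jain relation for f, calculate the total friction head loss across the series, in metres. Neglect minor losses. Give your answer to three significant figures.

Pipe 1: V = 2.389 m/s, Re = 2.44×10^5, ε/D = 1.99×10^-4, f = 0.01670, h_1 = f(L/D)V²/2g = 25.61 m
Pipe 2: V = 1.282 m/s, Re = 1.79×10^5, ε/D = 1.98×10^-4, f = 0.01738, h_2 = f(L/D)V²/2g = 10.49 m
Series → Q common, losses add: H = Σh = 36.10 m

H ≈ 36.1 m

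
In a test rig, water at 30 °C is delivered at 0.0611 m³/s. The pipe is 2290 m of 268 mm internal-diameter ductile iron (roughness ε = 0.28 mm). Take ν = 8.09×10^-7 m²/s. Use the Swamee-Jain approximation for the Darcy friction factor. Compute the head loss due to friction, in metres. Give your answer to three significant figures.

h_f ≈ 10.6 m

V = 4Q/(πD²) = 4·0.0611/(π·0.268²) = 1.083 m/s
Re = VD/ν = 1.083·0.268/8.09×10^-7 = 3.59×10^5 → turbulent
ε/D = 0.28/268 = 0.00104
Swamee-Jain: f = 0.02078
h_f = f(L/D)V²/(2g) = 0.02078·(2290/0.268)·1.083²/(2·9.81) = 10.62 m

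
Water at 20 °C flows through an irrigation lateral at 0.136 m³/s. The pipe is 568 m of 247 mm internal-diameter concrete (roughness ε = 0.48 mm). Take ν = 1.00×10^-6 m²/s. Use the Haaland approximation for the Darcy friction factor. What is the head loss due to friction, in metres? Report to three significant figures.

V = 4Q/(πD²) = 4·0.136/(π·0.247²) = 2.838 m/s
Re = VD/ν = 2.838·0.247/1.00×10^-6 = 7.01×10^5 → turbulent
ε/D = 0.48/247 = 0.00194
Haaland: f = 0.02352
h_f = f(L/D)V²/(2g) = 0.02352·(568/0.247)·2.838²/(2·9.81) = 22.21 m

h_f ≈ 22.2 m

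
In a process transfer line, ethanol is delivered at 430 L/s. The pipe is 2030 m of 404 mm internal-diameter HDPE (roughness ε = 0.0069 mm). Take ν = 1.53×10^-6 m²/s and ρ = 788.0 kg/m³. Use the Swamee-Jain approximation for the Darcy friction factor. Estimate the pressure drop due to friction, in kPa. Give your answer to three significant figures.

Δp ≈ 272 kPa

V = 4Q/(πD²) = 4·0.430/(π·0.404²) = 3.354 m/s
Re = VD/ν = 3.354·0.404/1.53×10^-6 = 8.86×10^5 → turbulent
ε/D = 0.0069/404 = 1.71×10^-5
Swamee-Jain: f = 0.01223
h_f = f(L/D)V²/(2g) = 0.01223·(2030/0.404)·3.354²/(2·9.81) = 35.24 m
Δp = ρg·h_f = 788.0·9.81·35.24 = 272.4 kPa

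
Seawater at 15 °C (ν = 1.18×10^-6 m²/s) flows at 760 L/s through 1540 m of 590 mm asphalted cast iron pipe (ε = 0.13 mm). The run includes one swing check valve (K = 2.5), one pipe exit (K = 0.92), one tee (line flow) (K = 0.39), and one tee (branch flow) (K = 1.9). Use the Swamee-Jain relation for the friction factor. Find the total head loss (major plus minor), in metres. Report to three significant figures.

H_L ≈ 17.4 m

V = 4Q/(πD²) = 2.780 m/s; V²/2g = 0.3939 m
Re = 1.39×10^6, ε/D = 2.20×10^-4 → f = 0.01476 (Swamee-Jain)
Major: h_f = f(L/D)·V²/2g = 0.01476·2610·0.3939 = 15.17 m
Minor: ΣK = 5.71; h_m = ΣK·V²/2g = 2.249 m
Total H_L = 15.17 + 2.249 = 17.42 m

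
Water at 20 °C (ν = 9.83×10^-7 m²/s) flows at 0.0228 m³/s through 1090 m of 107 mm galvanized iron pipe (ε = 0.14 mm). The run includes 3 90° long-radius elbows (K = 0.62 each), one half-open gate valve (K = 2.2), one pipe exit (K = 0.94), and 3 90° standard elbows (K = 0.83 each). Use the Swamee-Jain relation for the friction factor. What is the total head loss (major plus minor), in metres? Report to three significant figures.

V = 4Q/(πD²) = 2.536 m/s; V²/2g = 0.3277 m
Re = 2.76×10^5, ε/D = 0.00131 → f = 0.02201 (Swamee-Jain)
Major: h_f = f(L/D)·V²/2g = 0.02201·10187·0.3277 = 73.47 m
Minor: ΣK = 7.49; h_m = ΣK·V²/2g = 2.454 m
Total H_L = 73.47 + 2.454 = 75.93 m

H_L ≈ 75.9 m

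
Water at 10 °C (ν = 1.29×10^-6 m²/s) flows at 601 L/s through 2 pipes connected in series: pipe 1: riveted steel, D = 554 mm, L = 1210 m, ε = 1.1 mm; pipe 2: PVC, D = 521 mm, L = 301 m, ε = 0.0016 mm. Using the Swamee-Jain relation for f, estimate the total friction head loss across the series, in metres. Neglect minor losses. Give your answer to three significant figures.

Pipe 1: V = 2.493 m/s, Re = 1.07×10^6, ε/D = 0.00199, f = 0.02362, h_1 = f(L/D)V²/2g = 16.35 m
Pipe 2: V = 2.819 m/s, Re = 1.14×10^6, ε/D = 3.07×10^-6, f = 0.01144, h_2 = f(L/D)V²/2g = 2.678 m
Series → Q common, losses add: H = Σh = 19.02 m

H ≈ 19.0 m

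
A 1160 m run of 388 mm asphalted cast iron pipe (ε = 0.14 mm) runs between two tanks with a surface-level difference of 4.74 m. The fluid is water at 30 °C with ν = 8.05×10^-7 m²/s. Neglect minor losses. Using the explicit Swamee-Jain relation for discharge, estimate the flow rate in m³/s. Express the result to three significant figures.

Q ≈ 0.163 m³/s

Swamee-Jain (Type II): Q = -0.965·√(gD⁵h_f/L)·ln[ε/(3.7D) + √(3.17ν²L/(gD³h_f))]
√(gD⁵h_f/L) = √(9.81·0.388⁵·4.74/1160) = 0.01877
ε/(3.7D) = 9.75×10^-5; √(3.17ν²L/(gD³h_f)) = 2.96×10^-5
Q = -0.965·0.01877·ln(1.271×10^-4) = 0.1625 m³/s
Check: V = 1.37 m/s, Re = 6.63×10^5, f = 0.01657, h_f = 4.77 m ≈ 4.74 m ✓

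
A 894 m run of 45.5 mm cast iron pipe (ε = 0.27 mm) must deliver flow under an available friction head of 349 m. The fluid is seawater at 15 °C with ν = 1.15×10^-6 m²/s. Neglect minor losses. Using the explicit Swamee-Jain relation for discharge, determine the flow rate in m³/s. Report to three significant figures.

Swamee-Jain (Type II): Q = -0.965·√(gD⁵h_f/L)·ln[ε/(3.7D) + √(3.17ν²L/(gD³h_f))]
√(gD⁵h_f/L) = √(9.81·0.0455⁵·349/894) = 8.642×10^-4
ε/(3.7D) = 0.00160; √(3.17ν²L/(gD³h_f)) = 1.08×10^-4
Q = -0.965·8.642×10^-4·ln(0.001712) = 0.005312 m³/s
Check: V = 3.27 m/s, Re = 1.29×10^5, f = 0.03288, h_f = 351 m ≈ 349 m ✓

Q ≈ 0.00531 m³/s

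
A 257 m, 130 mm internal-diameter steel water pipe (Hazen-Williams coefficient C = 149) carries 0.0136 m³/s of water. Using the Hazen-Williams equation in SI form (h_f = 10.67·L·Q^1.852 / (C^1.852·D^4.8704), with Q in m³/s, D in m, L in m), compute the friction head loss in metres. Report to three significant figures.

h_f = 10.67·257·0.0136^1.852 / (149^1.852·0.130^4.8704) = 1.871 m

h_f ≈ 1.87 m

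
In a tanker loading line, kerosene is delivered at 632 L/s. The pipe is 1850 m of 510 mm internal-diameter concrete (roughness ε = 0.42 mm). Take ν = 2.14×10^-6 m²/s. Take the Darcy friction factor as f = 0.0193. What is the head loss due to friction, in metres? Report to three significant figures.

V = 4Q/(πD²) = 4·0.632/(π·0.510²) = 3.094 m/s
h_f = f(L/D)V²/(2g) = 0.01930·(1850/0.510)·3.094²/(2·9.81) = 34.15 m

h_f ≈ 34.2 m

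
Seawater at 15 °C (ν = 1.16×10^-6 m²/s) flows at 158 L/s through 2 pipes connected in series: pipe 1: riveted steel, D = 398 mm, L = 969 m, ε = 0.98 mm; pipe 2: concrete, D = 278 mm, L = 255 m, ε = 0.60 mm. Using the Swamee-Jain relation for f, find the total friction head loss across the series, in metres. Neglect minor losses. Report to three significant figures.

Pipe 1: V = 1.270 m/s, Re = 4.36×10^5, ε/D = 0.00246, f = 0.02525, h_1 = f(L/D)V²/2g = 5.054 m
Pipe 2: V = 2.603 m/s, Re = 6.24×10^5, ε/D = 0.00216, f = 0.02428, h_2 = f(L/D)V²/2g = 7.691 m
Series → Q common, losses add: H = Σh = 12.75 m

H ≈ 12.7 m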